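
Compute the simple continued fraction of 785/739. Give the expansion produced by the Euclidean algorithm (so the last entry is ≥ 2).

[1; 16, 15, 3]

785 = 1·739 + 46
739 = 16·46 + 3
46 = 15·3 + 1
3 = 3·1 + 0  (stop)
So 785/739 = [1; 16, 15, 3].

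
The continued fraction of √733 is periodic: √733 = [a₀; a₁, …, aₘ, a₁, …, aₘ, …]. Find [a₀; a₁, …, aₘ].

[27; 13, 1, 1, 13, 54]

a₀ = ⌊√733⌋ = 27.
With m₀=0, d₀=1 and mₖ₊₁ = dₖaₖ − mₖ, dₖ₊₁ = (n − mₖ₊₁²)/dₖ, aₖ₊₁ = ⌊(a₀+mₖ₊₁)/dₖ₊₁⌋:
  k=1: m=27, d=4, a=13
  k=2: m=25, d=27, a=1
  k=3: m=2, d=27, a=1
  k=4: m=25, d=4, a=13
  k=5: m=27, d=1, a=54
d=1 and a=2a₀=54 at k=5, so the next step gives (m, d) = (27, 4) again — its k=1 value — and the period has length 5.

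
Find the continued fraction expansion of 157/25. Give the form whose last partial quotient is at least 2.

157 = 6·25 + 7
25 = 3·7 + 4
7 = 1·4 + 3
4 = 1·3 + 1
3 = 3·1 + 0  (stop)
So 157/25 = [6; 3, 1, 1, 3].

[6; 3, 1, 1, 3]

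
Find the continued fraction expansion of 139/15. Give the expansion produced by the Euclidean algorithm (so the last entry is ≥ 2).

[9; 3, 1, 3]

139 = 9×15 + 4
15 = 3×4 + 3
4 = 1×3 + 1
3 = 3×1 + 0  (stop)
So 139/15 = [9; 3, 1, 3].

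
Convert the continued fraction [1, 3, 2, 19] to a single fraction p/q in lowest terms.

175/136

Using pₖ = aₖpₖ₋₁ + pₖ₋₂ and qₖ = aₖqₖ₋₁ + qₖ₋₂:
  k=0: a=1, p=1, q=1
  k=1: a=3, p=4, q=3
  k=2: a=2, p=9, q=7
  k=3: a=19, p=175, q=136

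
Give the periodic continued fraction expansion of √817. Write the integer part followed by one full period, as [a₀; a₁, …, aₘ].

[28; 1, 1, 2, 1, 1, 56]

a₀ = ⌊√817⌋ = 28.
With m₀=0, d₀=1 and mₖ₊₁ = dₖaₖ − mₖ, dₖ₊₁ = (n − mₖ₊₁²)/dₖ, aₖ₊₁ = ⌊(a₀+mₖ₊₁)/dₖ₊₁⌋:
  k=1: m=28, d=33, a=1
  k=2: m=5, d=24, a=1
  k=3: m=19, d=19, a=2
  k=4: m=19, d=24, a=1
  k=5: m=5, d=33, a=1
  k=6: m=28, d=1, a=56
d=1 and a=2a₀=56 at k=6, so the next step gives (m, d) = (28, 33) again — its k=1 value — and the period has length 6.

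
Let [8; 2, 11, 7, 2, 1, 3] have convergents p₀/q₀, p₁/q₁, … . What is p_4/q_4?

Using pₖ = aₖpₖ₋₁ + pₖ₋₂, qₖ = aₖqₖ₋₁ + qₖ₋₂ (with p₋₁=1, p₋₂=0, q₋₁=0, q₋₂=1):
  k=0: a=8, p=8, q=1
  k=1: a=2, p=17, q=2
  k=2: a=11, p=195, q=23
  k=3: a=7, p=1382, q=163
  k=4: a=2, p=2959, q=349

2959/349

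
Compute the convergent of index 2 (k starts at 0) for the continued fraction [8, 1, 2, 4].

Using pₖ = aₖpₖ₋₁ + pₖ₋₂, qₖ = aₖqₖ₋₁ + qₖ₋₂ (with p₋₁=1, p₋₂=0, q₋₁=0, q₋₂=1):
  k=0: a=8, p=8, q=1
  k=1: a=1, p=9, q=1
  k=2: a=2, p=26, q=3

26/3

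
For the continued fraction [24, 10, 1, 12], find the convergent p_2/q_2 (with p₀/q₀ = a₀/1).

Using pₖ = aₖpₖ₋₁ + pₖ₋₂, qₖ = aₖqₖ₋₁ + qₖ₋₂ (with p₋₁=1, p₋₂=0, q₋₁=0, q₋₂=1):
  k=0: a=24, p=24, q=1
  k=1: a=10, p=241, q=10
  k=2: a=1, p=265, q=11

265/11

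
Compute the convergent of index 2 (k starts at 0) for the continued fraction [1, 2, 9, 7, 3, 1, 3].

28/19

Using pₖ = aₖpₖ₋₁ + pₖ₋₂, qₖ = aₖqₖ₋₁ + qₖ₋₂ (with p₋₁=1, p₋₂=0, q₋₁=0, q₋₂=1):
  k=0: a=1, p=1, q=1
  k=1: a=2, p=3, q=2
  k=2: a=9, p=28, q=19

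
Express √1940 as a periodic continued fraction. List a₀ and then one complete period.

[44; 22, 88]

a₀ = ⌊√1940⌋ = 44.
With m₀=0, d₀=1 and mₖ₊₁ = dₖaₖ − mₖ, dₖ₊₁ = (n − mₖ₊₁²)/dₖ, aₖ₊₁ = ⌊(a₀+mₖ₊₁)/dₖ₊₁⌋:
  k=1: m=44, d=4, a=22
  k=2: m=44, d=1, a=88
d=1 and a=2a₀=88 at k=2, so the next step gives (m, d) = (44, 4) again — its k=1 value — and the period has length 2.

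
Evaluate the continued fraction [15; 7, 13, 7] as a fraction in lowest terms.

Fold from the inside: start with 7/1.
  13 + 1/7 = 92/7
  7 + 7/92 = 651/92
  15 + 92/651 = 9857/651

9857/651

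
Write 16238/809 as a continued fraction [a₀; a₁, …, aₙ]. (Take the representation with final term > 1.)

[20; 13, 1, 18, 3]

16238 = 20·809 + 58
809 = 13·58 + 55
58 = 1·55 + 3
55 = 18·3 + 1
3 = 3·1 + 0  (stop)
So 16238/809 = [20; 13, 1, 18, 3].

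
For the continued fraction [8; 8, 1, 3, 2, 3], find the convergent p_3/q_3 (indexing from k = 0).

Using pₖ = aₖpₖ₋₁ + pₖ₋₂, qₖ = aₖqₖ₋₁ + qₖ₋₂ (with p₋₁=1, p₋₂=0, q₋₁=0, q₋₂=1):
  k=0: a=8, p=8, q=1
  k=1: a=8, p=65, q=8
  k=2: a=1, p=73, q=9
  k=3: a=3, p=284, q=35

284/35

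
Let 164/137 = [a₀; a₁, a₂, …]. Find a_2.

164 = 1·137 + 27   →  a_0 = 1
137 = 5·27 + 2   →  a_1 = 5
27 = 13·2 + 1   →  a_2 = 13

13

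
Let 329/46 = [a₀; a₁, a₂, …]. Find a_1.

6

329 = 7·46 + 7   →  a_0 = 7
46 = 6·7 + 4   →  a_1 = 6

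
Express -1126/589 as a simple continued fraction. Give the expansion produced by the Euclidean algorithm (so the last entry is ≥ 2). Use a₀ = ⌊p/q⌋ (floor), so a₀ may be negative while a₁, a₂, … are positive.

-1126 = -2*589 + 52
589 = 11*52 + 17
52 = 3*17 + 1
17 = 17*1 + 0  (stop)
So -1126/589 = [-2; 11, 3, 17].

[-2; 11, 3, 17]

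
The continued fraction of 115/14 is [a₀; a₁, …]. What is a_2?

1

115 = 8·14 + 3   →  a_0 = 8
14 = 4·3 + 2   →  a_1 = 4
3 = 1·2 + 1   →  a_2 = 1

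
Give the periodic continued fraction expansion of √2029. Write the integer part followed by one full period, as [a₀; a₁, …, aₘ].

a₀ = ⌊√2029⌋ = 45.
With m₀=0, d₀=1 and mₖ₊₁ = dₖaₖ − mₖ, dₖ₊₁ = (n − mₖ₊₁²)/dₖ, aₖ₊₁ = ⌊(a₀+mₖ₊₁)/dₖ₊₁⌋:
  k=1: m=45, d=4, a=22
  k=2: m=43, d=45, a=1
  k=3: m=2, d=45, a=1
  k=4: m=43, d=4, a=22
  k=5: m=45, d=1, a=90
d=1 and a=2a₀=90 at k=5, so the next step gives (m, d) = (45, 4) again — its k=1 value — and the period has length 5.

[45; 22, 1, 1, 22, 90]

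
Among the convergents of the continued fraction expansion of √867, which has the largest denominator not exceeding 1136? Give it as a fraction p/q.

31241/1061

√867 = [29; 2, 4, 29, 4, 2, 58, …] (period length 6).
Convergents:
  p_0/q_0 = 29/1
  p_1/q_1 = 59/2
  p_2/q_2 = 265/9
  p_3/q_3 = 7744/263
  p_4/q_4 = 31241/1061
  p_5/q_5 = 70226/2385
q_4 = 1061 ≤ 1136 < 2385 = q_5, so the answer is 31241/1061.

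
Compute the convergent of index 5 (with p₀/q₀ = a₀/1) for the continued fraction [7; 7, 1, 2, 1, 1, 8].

385/54

Using pₖ = aₖpₖ₋₁ + pₖ₋₂, qₖ = aₖqₖ₋₁ + qₖ₋₂ (with p₋₁=1, p₋₂=0, q₋₁=0, q₋₂=1):
  k=0: a=7, p=7, q=1
  k=1: a=7, p=50, q=7
  k=2: a=1, p=57, q=8
  k=3: a=2, p=164, q=23
  k=4: a=1, p=221, q=31
  k=5: a=1, p=385, q=54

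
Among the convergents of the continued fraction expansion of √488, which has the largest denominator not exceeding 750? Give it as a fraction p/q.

√488 = [22; 11, 44, …] (period length 2).
Convergents:
  p_0/q_0 = 22/1
  p_1/q_1 = 243/11
  p_2/q_2 = 10714/485
  p_3/q_3 = 118097/5346
q_2 = 485 ≤ 750 < 5346 = q_3, so the answer is 10714/485.

10714/485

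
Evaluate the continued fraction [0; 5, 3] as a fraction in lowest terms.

3/16

Using pₖ = aₖpₖ₋₁ + pₖ₋₂ and qₖ = aₖqₖ₋₁ + qₖ₋₂:
  k=0: a=0, p=0, q=1
  k=1: a=5, p=1, q=5
  k=2: a=3, p=3, q=16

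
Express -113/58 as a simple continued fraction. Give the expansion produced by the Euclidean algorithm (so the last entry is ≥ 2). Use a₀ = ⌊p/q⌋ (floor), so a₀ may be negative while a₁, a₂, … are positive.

[-2; 19, 3]

-113 = -2·58 + 3
58 = 19·3 + 1
3 = 3·1 + 0  (stop)
So -113/58 = [-2; 19, 3].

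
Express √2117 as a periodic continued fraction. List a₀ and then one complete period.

a₀ = ⌊√2117⌋ = 46.
With m₀=0, d₀=1 and mₖ₊₁ = dₖaₖ − mₖ, dₖ₊₁ = (n − mₖ₊₁²)/dₖ, aₖ₊₁ = ⌊(a₀+mₖ₊₁)/dₖ₊₁⌋:
  k=1: m=46, d=1, a=92
d=1 and a=2a₀=92 at k=1, so the next step gives (m, d) = (46, 1) again — its k=1 value — and the period has length 1.

[46; 92]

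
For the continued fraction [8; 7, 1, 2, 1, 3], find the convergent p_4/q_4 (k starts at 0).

252/31

Using pₖ = aₖpₖ₋₁ + pₖ₋₂, qₖ = aₖqₖ₋₁ + qₖ₋₂ (with p₋₁=1, p₋₂=0, q₋₁=0, q₋₂=1):
  k=0: a=8, p=8, q=1
  k=1: a=7, p=57, q=7
  k=2: a=1, p=65, q=8
  k=3: a=2, p=187, q=23
  k=4: a=1, p=252, q=31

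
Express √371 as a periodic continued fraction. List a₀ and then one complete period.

a₀ = ⌊√371⌋ = 19.
With m₀=0, d₀=1 and mₖ₊₁ = dₖaₖ − mₖ, dₖ₊₁ = (n − mₖ₊₁²)/dₖ, aₖ₊₁ = ⌊(a₀+mₖ₊₁)/dₖ₊₁⌋:
  k=1: m=19, d=10, a=3
  k=2: m=11, d=25, a=1
  k=3: m=14, d=7, a=4
  k=4: m=14, d=25, a=1
  k=5: m=11, d=10, a=3
  k=6: m=19, d=1, a=38
d=1 and a=2a₀=38 at k=6, so the next step gives (m, d) = (19, 10) again — its k=1 value — and the period has length 6.

[19; 3, 1, 4, 1, 3, 38]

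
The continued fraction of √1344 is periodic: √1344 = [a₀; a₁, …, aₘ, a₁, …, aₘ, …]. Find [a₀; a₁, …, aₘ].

[36; 1, 1, 1, 17, 1, 1, 1, 72]

a₀ = ⌊√1344⌋ = 36.
With m₀=0, d₀=1 and mₖ₊₁ = dₖaₖ − mₖ, dₖ₊₁ = (n − mₖ₊₁²)/dₖ, aₖ₊₁ = ⌊(a₀+mₖ₊₁)/dₖ₊₁⌋:
  k=1: m=36, d=48, a=1
  k=2: m=12, d=25, a=1
  k=3: m=13, d=47, a=1
  k=4: m=34, d=4, a=17
  k=5: m=34, d=47, a=1
  k=6: m=13, d=25, a=1
  k=7: m=12, d=48, a=1
  k=8: m=36, d=1, a=72
d=1 and a=2a₀=72 at k=8, so the next step gives (m, d) = (36, 48) again — its k=1 value — and the period has length 8.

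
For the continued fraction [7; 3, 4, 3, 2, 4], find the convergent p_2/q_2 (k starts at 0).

95/13

Using pₖ = aₖpₖ₋₁ + pₖ₋₂, qₖ = aₖqₖ₋₁ + qₖ₋₂ (with p₋₁=1, p₋₂=0, q₋₁=0, q₋₂=1):
  k=0: a=7, p=7, q=1
  k=1: a=3, p=22, q=3
  k=2: a=4, p=95, q=13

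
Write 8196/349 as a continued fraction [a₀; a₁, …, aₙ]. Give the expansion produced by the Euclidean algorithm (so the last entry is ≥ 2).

8196 = 23×349 + 169
349 = 2×169 + 11
169 = 15×11 + 4
11 = 2×4 + 3
4 = 1×3 + 1
3 = 3×1 + 0  (stop)
So 8196/349 = [23; 2, 15, 2, 1, 3].

[23; 2, 15, 2, 1, 3]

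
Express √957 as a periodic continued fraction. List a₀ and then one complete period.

[30; 1, 14, 2, 14, 1, 60]

a₀ = ⌊√957⌋ = 30.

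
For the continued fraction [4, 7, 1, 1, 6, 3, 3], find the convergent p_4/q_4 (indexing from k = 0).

405/98

Using pₖ = aₖpₖ₋₁ + pₖ₋₂, qₖ = aₖqₖ₋₁ + qₖ₋₂ (with p₋₁=1, p₋₂=0, q₋₁=0, q₋₂=1):
  k=0: a=4, p=4, q=1
  k=1: a=7, p=29, q=7
  k=2: a=1, p=33, q=8
  k=3: a=1, p=62, q=15
  k=4: a=6, p=405, q=98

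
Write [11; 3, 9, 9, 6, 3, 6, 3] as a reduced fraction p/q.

Using pₖ = aₖpₖ₋₁ + pₖ₋₂ and qₖ = aₖqₖ₋₁ + qₖ₋₂:
  k=0: a=11, p=11, q=1
  k=1: a=3, p=34, q=3
  k=2: a=9, p=317, q=28
  k=3: a=9, p=2887, q=255
  k=4: a=6, p=17639, q=1558
  k=5: a=3, p=55804, q=4929
  k=6: a=6, p=352463, q=31132
  k=7: a=3, p=1113193, q=98325

1113193/98325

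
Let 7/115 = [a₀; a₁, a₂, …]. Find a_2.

2

7 = 0·115 + 7   →  a_0 = 0
115 = 16·7 + 3   →  a_1 = 16
7 = 2·3 + 1   →  a_2 = 2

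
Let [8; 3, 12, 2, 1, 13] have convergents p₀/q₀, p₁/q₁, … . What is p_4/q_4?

949/114

Using pₖ = aₖpₖ₋₁ + pₖ₋₂, qₖ = aₖqₖ₋₁ + qₖ₋₂ (with p₋₁=1, p₋₂=0, q₋₁=0, q₋₂=1):
  k=0: a=8, p=8, q=1
  k=1: a=3, p=25, q=3
  k=2: a=12, p=308, q=37
  k=3: a=2, p=641, q=77
  k=4: a=1, p=949, q=114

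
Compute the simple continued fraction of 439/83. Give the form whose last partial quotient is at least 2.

439 = 5×83 + 24
83 = 3×24 + 11
24 = 2×11 + 2
11 = 5×2 + 1
2 = 2×1 + 0  (stop)
So 439/83 = [5; 3, 2, 5, 2].

[5; 3, 2, 5, 2]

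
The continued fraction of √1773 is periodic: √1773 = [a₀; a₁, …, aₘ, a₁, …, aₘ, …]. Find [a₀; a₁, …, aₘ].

[42; 9, 2, 1, 8, 1, 2, 9, 84]

a₀ = ⌊√1773⌋ = 42.
With m₀=0, d₀=1 and mₖ₊₁ = dₖaₖ − mₖ, dₖ₊₁ = (n − mₖ₊₁²)/dₖ, aₖ₊₁ = ⌊(a₀+mₖ₊₁)/dₖ₊₁⌋:
  k=1: m=42, d=9, a=9
  k=2: m=39, d=28, a=2
  k=3: m=17, d=53, a=1
  k=4: m=36, d=9, a=8
  k=5: m=36, d=53, a=1
  k=6: m=17, d=28, a=2
  k=7: m=39, d=9, a=9
  k=8: m=42, d=1, a=84
d=1 and a=2a₀=84 at k=8, so the next step gives (m, d) = (42, 9) again — its k=1 value — and the period has length 8.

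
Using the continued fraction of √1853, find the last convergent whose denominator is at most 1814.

√1853 = [43; 21, 1, 1, 21, 86, …] (period length 5).
Convergents:
  p_0/q_0 = 43/1
  p_1/q_1 = 904/21
  p_2/q_2 = 947/22
  p_3/q_3 = 1851/43
  p_4/q_4 = 39818/925
  p_5/q_5 = 3426199/79593
q_4 = 925 ≤ 1814 < 79593 = q_5, so the answer is 39818/925.

39818/925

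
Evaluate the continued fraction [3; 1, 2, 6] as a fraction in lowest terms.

Using pₖ = aₖpₖ₋₁ + pₖ₋₂ and qₖ = aₖqₖ₋₁ + qₖ₋₂:
  k=0: a=3, p=3, q=1
  k=1: a=1, p=4, q=1
  k=2: a=2, p=11, q=3
  k=3: a=6, p=70, q=19

70/19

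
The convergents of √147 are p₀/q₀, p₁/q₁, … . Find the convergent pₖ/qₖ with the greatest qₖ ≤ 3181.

18817/1552

√147 = [12; 8, 24, …] (period length 2).
Convergents:
  p_0/q_0 = 12/1
  p_1/q_1 = 97/8
  p_2/q_2 = 2340/193
  p_3/q_3 = 18817/1552
  p_4/q_4 = 453948/37441
q_3 = 1552 ≤ 3181 < 37441 = q_4, so the answer is 18817/1552.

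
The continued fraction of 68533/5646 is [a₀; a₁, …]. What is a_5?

3

68533 = 12·5646 + 781   →  a_0 = 12
5646 = 7·781 + 179   →  a_1 = 7
781 = 4·179 + 65   →  a_2 = 4
179 = 2·65 + 49   →  a_3 = 2
65 = 1·49 + 16   →  a_4 = 1
49 = 3·16 + 1   →  a_5 = 3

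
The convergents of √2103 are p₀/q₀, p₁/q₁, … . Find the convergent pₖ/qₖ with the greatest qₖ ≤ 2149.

34348/749

√2103 = [45; 1, 6, 15, 6, 1, 90, …] (period length 6).
Convergents:
  p_0/q_0 = 45/1
  p_1/q_1 = 46/1
  p_2/q_2 = 321/7
  p_3/q_3 = 4861/106
  p_4/q_4 = 29487/643
  p_5/q_5 = 34348/749
  p_6/q_6 = 3120807/68053
q_5 = 749 ≤ 2149 < 68053 = q_6, so the answer is 34348/749.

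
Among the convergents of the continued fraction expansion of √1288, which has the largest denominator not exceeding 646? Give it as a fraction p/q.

22897/638

√1288 = [35; 1, 7, 1, 70, …] (period length 4).
Convergents:
  p_0/q_0 = 35/1
  p_1/q_1 = 36/1
  p_2/q_2 = 287/8
  p_3/q_3 = 323/9
  p_4/q_4 = 22897/638
  p_5/q_5 = 23220/647
q_4 = 638 ≤ 646 < 647 = q_5, so the answer is 22897/638.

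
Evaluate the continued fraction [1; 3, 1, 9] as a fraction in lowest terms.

Fold from the inside: start with 9/1.
  1 + 1/9 = 10/9
  3 + 9/10 = 39/10
  1 + 10/39 = 49/39

49/39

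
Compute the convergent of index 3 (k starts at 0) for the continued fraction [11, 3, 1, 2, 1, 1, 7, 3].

124/11

Using pₖ = aₖpₖ₋₁ + pₖ₋₂, qₖ = aₖqₖ₋₁ + qₖ₋₂ (with p₋₁=1, p₋₂=0, q₋₁=0, q₋₂=1):
  k=0: a=11, p=11, q=1
  k=1: a=3, p=34, q=3
  k=2: a=1, p=45, q=4
  k=3: a=2, p=124, q=11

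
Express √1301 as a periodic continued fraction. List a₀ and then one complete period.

a₀ = ⌊√1301⌋ = 36.
With m₀=0, d₀=1 and mₖ₊₁ = dₖaₖ − mₖ, dₖ₊₁ = (n − mₖ₊₁²)/dₖ, aₖ₊₁ = ⌊(a₀+mₖ₊₁)/dₖ₊₁⌋:
  k=1: m=36, d=5, a=14
  k=2: m=34, d=29, a=2
  k=3: m=24, d=25, a=2
  k=4: m=26, d=25, a=2
  k=5: m=24, d=29, a=2
  k=6: m=34, d=5, a=14
  k=7: m=36, d=1, a=72
d=1 and a=2a₀=72 at k=7, so the next step gives (m, d) = (36, 5) again — its k=1 value — and the period has length 7.

[36; 14, 2, 2, 2, 2, 14, 72]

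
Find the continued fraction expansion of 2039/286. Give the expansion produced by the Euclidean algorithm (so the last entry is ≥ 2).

2039 = 7·286 + 37
286 = 7·37 + 27
37 = 1·27 + 10
27 = 2·10 + 7
10 = 1·7 + 3
7 = 2·3 + 1
3 = 3·1 + 0  (stop)
So 2039/286 = [7; 7, 1, 2, 1, 2, 3].

[7; 7, 1, 2, 1, 2, 3]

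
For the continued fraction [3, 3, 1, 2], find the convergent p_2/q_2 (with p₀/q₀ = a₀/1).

Using pₖ = aₖpₖ₋₁ + pₖ₋₂, qₖ = aₖqₖ₋₁ + qₖ₋₂ (with p₋₁=1, p₋₂=0, q₋₁=0, q₋₂=1):
  k=0: a=3, p=3, q=1
  k=1: a=3, p=10, q=3
  k=2: a=1, p=13, q=4

13/4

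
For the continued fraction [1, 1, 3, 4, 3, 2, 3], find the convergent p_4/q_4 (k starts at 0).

97/55

Using pₖ = aₖpₖ₋₁ + pₖ₋₂, qₖ = aₖqₖ₋₁ + qₖ₋₂ (with p₋₁=1, p₋₂=0, q₋₁=0, q₋₂=1):
  k=0: a=1, p=1, q=1
  k=1: a=1, p=2, q=1
  k=2: a=3, p=7, q=4
  k=3: a=4, p=30, q=17
  k=4: a=3, p=97, q=55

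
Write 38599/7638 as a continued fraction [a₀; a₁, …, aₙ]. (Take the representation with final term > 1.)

38599 = 5*7638 + 409
7638 = 18*409 + 276
409 = 1*276 + 133
276 = 2*133 + 10
133 = 13*10 + 3
10 = 3*3 + 1
3 = 3*1 + 0  (stop)
So 38599/7638 = [5; 18, 1, 2, 13, 3, 3].

[5; 18, 1, 2, 13, 3, 3]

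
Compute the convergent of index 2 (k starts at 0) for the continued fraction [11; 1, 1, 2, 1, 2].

Using pₖ = aₖpₖ₋₁ + pₖ₋₂, qₖ = aₖqₖ₋₁ + qₖ₋₂ (with p₋₁=1, p₋₂=0, q₋₁=0, q₋₂=1):
  k=0: a=11, p=11, q=1
  k=1: a=1, p=12, q=1
  k=2: a=1, p=23, q=2

23/2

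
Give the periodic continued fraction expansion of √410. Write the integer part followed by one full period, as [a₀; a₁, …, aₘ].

a₀ = ⌊√410⌋ = 20.
With m₀=0, d₀=1 and mₖ₊₁ = dₖaₖ − mₖ, dₖ₊₁ = (n − mₖ₊₁²)/dₖ, aₖ₊₁ = ⌊(a₀+mₖ₊₁)/dₖ₊₁⌋:
  k=1: m=20, d=10, a=4
  k=2: m=20, d=1, a=40
d=1 and a=2a₀=40 at k=2, so the next step gives (m, d) = (20, 10) again — its k=1 value — and the period has length 2.

[20; 4, 40]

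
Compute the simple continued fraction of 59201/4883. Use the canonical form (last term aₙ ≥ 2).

59201 = 12*4883 + 605
4883 = 8*605 + 43
605 = 14*43 + 3
43 = 14*3 + 1
3 = 3*1 + 0  (stop)
So 59201/4883 = [12; 8, 14, 14, 3].

[12; 8, 14, 14, 3]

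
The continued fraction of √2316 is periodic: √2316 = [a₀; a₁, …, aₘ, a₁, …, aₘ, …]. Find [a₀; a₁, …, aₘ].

[48; 8, 96]

a₀ = ⌊√2316⌋ = 48.
With m₀=0, d₀=1 and mₖ₊₁ = dₖaₖ − mₖ, dₖ₊₁ = (n − mₖ₊₁²)/dₖ, aₖ₊₁ = ⌊(a₀+mₖ₊₁)/dₖ₊₁⌋:
  k=1: m=48, d=12, a=8
  k=2: m=48, d=1, a=96
d=1 and a=2a₀=96 at k=2, so the next step gives (m, d) = (48, 12) again — its k=1 value — and the period has length 2.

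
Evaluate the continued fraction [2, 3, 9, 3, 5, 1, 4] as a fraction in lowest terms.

6183/2663

Fold from the inside: start with 4/1.
  1 + 1/4 = 5/4
  5 + 4/5 = 29/5
  3 + 5/29 = 92/29
  9 + 29/92 = 857/92
  3 + 92/857 = 2663/857
  2 + 857/2663 = 6183/2663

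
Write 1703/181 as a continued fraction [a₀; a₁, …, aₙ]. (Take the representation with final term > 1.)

[9; 2, 2, 4, 8]

1703 = 9*181 + 74
181 = 2*74 + 33
74 = 2*33 + 8
33 = 4*8 + 1
8 = 8*1 + 0  (stop)
So 1703/181 = [9; 2, 2, 4, 8].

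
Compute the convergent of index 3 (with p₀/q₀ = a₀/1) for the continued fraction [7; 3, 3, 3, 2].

241/33

Using pₖ = aₖpₖ₋₁ + pₖ₋₂, qₖ = aₖqₖ₋₁ + qₖ₋₂ (with p₋₁=1, p₋₂=0, q₋₁=0, q₋₂=1):
  k=0: a=7, p=7, q=1
  k=1: a=3, p=22, q=3
  k=2: a=3, p=73, q=10
  k=3: a=3, p=241, q=33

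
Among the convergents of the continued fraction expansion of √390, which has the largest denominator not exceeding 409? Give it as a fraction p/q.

√390 = [19; 1, 2, 1, 38, …] (period length 4).
Convergents:
  p_0/q_0 = 19/1
  p_1/q_1 = 20/1
  p_2/q_2 = 59/3
  p_3/q_3 = 79/4
  p_4/q_4 = 3061/155
  p_5/q_5 = 3140/159
  p_6/q_6 = 9341/473
q_5 = 159 ≤ 409 < 473 = q_6, so the answer is 3140/159.

3140/159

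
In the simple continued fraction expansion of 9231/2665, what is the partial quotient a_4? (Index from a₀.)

2

9231 = 3·2665 + 1236   →  a_0 = 3
2665 = 2·1236 + 193   →  a_1 = 2
1236 = 6·193 + 78   →  a_2 = 6
193 = 2·78 + 37   →  a_3 = 2
78 = 2·37 + 4   →  a_4 = 2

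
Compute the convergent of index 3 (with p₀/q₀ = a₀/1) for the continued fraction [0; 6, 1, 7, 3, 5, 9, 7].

Using pₖ = aₖpₖ₋₁ + pₖ₋₂, qₖ = aₖqₖ₋₁ + qₖ₋₂ (with p₋₁=1, p₋₂=0, q₋₁=0, q₋₂=1):
  k=0: a=0, p=0, q=1
  k=1: a=6, p=1, q=6
  k=2: a=1, p=1, q=7
  k=3: a=7, p=8, q=55

8/55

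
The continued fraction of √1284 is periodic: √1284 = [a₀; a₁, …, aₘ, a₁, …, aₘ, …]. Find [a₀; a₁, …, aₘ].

[35; 1, 4, 1, 70]

a₀ = ⌊√1284⌋ = 35.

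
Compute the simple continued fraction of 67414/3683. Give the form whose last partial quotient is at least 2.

[18; 3, 3, 2, 7, 5, 4]

67414 = 18×3683 + 1120
3683 = 3×1120 + 323
1120 = 3×323 + 151
323 = 2×151 + 21
151 = 7×21 + 4
21 = 5×4 + 1
4 = 4×1 + 0  (stop)
So 67414/3683 = [18; 3, 3, 2, 7, 5, 4].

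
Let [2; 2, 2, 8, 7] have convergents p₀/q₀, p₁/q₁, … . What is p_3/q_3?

101/42

Using pₖ = aₖpₖ₋₁ + pₖ₋₂, qₖ = aₖqₖ₋₁ + qₖ₋₂ (with p₋₁=1, p₋₂=0, q₋₁=0, q₋₂=1):
  k=0: a=2, p=2, q=1
  k=1: a=2, p=5, q=2
  k=2: a=2, p=12, q=5
  k=3: a=8, p=101, q=42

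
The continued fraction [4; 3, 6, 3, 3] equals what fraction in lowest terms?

Using pₖ = aₖpₖ₋₁ + pₖ₋₂ and qₖ = aₖqₖ₋₁ + qₖ₋₂:
  k=0: a=4, p=4, q=1
  k=1: a=3, p=13, q=3
  k=2: a=6, p=82, q=19
  k=3: a=3, p=259, q=60
  k=4: a=3, p=859, q=199

859/199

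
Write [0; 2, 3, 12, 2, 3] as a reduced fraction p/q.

268/623

Using pₖ = aₖpₖ₋₁ + pₖ₋₂ and qₖ = aₖqₖ₋₁ + qₖ₋₂:
  k=0: a=0, p=0, q=1
  k=1: a=2, p=1, q=2
  k=2: a=3, p=3, q=7
  k=3: a=12, p=37, q=86
  k=4: a=2, p=77, q=179
  k=5: a=3, p=268, q=623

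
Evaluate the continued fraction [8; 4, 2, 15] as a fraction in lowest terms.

Using pₖ = aₖpₖ₋₁ + pₖ₋₂ and qₖ = aₖqₖ₋₁ + qₖ₋₂:
  k=0: a=8, p=8, q=1
  k=1: a=4, p=33, q=4
  k=2: a=2, p=74, q=9
  k=3: a=15, p=1143, q=139

1143/139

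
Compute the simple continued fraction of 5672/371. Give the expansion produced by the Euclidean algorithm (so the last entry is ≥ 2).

5672 = 15×371 + 107
371 = 3×107 + 50
107 = 2×50 + 7
50 = 7×7 + 1
7 = 7×1 + 0  (stop)
So 5672/371 = [15; 3, 2, 7, 7].

[15; 3, 2, 7, 7]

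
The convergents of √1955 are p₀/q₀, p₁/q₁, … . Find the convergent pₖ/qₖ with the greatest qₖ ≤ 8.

√1955 = [44; 4, 1, 1, 1, 4, 88, …] (period length 6).
Convergents:
  p_0/q_0 = 44/1
  p_1/q_1 = 177/4
  p_2/q_2 = 221/5
  p_3/q_3 = 398/9
q_2 = 5 ≤ 8 < 9 = q_3, so the answer is 221/5.

221/5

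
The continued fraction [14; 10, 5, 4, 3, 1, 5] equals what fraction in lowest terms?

73705/5228

Using pₖ = aₖpₖ₋₁ + pₖ₋₂ and qₖ = aₖqₖ₋₁ + qₖ₋₂:
  k=0: a=14, p=14, q=1
  k=1: a=10, p=141, q=10
  k=2: a=5, p=719, q=51
  k=3: a=4, p=3017, q=214
  k=4: a=3, p=9770, q=693
  k=5: a=1, p=12787, q=907
  k=6: a=5, p=73705, q=5228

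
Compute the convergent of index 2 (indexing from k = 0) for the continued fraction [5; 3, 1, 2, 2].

21/4

Using pₖ = aₖpₖ₋₁ + pₖ₋₂, qₖ = aₖqₖ₋₁ + qₖ₋₂ (with p₋₁=1, p₋₂=0, q₋₁=0, q₋₂=1):
  k=0: a=5, p=5, q=1
  k=1: a=3, p=16, q=3
  k=2: a=1, p=21, q=4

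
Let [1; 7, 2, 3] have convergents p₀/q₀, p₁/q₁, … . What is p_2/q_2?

17/15

Using pₖ = aₖpₖ₋₁ + pₖ₋₂, qₖ = aₖqₖ₋₁ + qₖ₋₂ (with p₋₁=1, p₋₂=0, q₋₁=0, q₋₂=1):
  k=0: a=1, p=1, q=1
  k=1: a=7, p=8, q=7
  k=2: a=2, p=17, q=15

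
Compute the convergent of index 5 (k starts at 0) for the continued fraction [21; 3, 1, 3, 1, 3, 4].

Using pₖ = aₖpₖ₋₁ + pₖ₋₂, qₖ = aₖqₖ₋₁ + qₖ₋₂ (with p₋₁=1, p₋₂=0, q₋₁=0, q₋₂=1):
  k=0: a=21, p=21, q=1
  k=1: a=3, p=64, q=3
  k=2: a=1, p=85, q=4
  k=3: a=3, p=319, q=15
  k=4: a=1, p=404, q=19
  k=5: a=3, p=1531, q=72

1531/72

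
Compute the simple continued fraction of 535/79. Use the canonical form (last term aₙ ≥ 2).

[6; 1, 3, 2, 1, 1, 3]

535 = 6×79 + 61
79 = 1×61 + 18
61 = 3×18 + 7
18 = 2×7 + 4
7 = 1×4 + 3
4 = 1×3 + 1
3 = 3×1 + 0  (stop)
So 535/79 = [6; 1, 3, 2, 1, 1, 3].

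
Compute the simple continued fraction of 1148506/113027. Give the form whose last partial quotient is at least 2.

1148506 = 10*113027 + 18236
113027 = 6*18236 + 3611
18236 = 5*3611 + 181
3611 = 19*181 + 172
181 = 1*172 + 9
172 = 19*9 + 1
9 = 9*1 + 0  (stop)
So 1148506/113027 = [10; 6, 5, 19, 1, 19, 9].

[10; 6, 5, 19, 1, 19, 9]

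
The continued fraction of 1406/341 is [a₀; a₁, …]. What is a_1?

8

1406 = 4·341 + 42   →  a_0 = 4
341 = 8·42 + 5   →  a_1 = 8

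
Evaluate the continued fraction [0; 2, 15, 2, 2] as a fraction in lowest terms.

Fold from the inside: start with 2/1.
  2 + 1/2 = 5/2
  15 + 2/5 = 77/5
  2 + 5/77 = 159/77
  0 + 77/159 = 77/159

77/159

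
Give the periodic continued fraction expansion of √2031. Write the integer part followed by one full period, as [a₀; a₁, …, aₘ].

a₀ = ⌊√2031⌋ = 45.
With m₀=0, d₀=1 and mₖ₊₁ = dₖaₖ − mₖ, dₖ₊₁ = (n − mₖ₊₁²)/dₖ, aₖ₊₁ = ⌊(a₀+mₖ₊₁)/dₖ₊₁⌋:
  k=1: m=45, d=6, a=15
  k=2: m=45, d=1, a=90
d=1 and a=2a₀=90 at k=2, so the next step gives (m, d) = (45, 6) again — its k=1 value — and the period has length 2.

[45; 15, 90]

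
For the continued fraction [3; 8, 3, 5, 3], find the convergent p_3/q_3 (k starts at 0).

Using pₖ = aₖpₖ₋₁ + pₖ₋₂, qₖ = aₖqₖ₋₁ + qₖ₋₂ (with p₋₁=1, p₋₂=0, q₋₁=0, q₋₂=1):
  k=0: a=3, p=3, q=1
  k=1: a=8, p=25, q=8
  k=2: a=3, p=78, q=25
  k=3: a=5, p=415, q=133

415/133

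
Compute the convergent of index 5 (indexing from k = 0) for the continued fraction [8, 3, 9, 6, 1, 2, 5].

4735/569

Using pₖ = aₖpₖ₋₁ + pₖ₋₂, qₖ = aₖqₖ₋₁ + qₖ₋₂ (with p₋₁=1, p₋₂=0, q₋₁=0, q₋₂=1):
  k=0: a=8, p=8, q=1
  k=1: a=3, p=25, q=3
  k=2: a=9, p=233, q=28
  k=3: a=6, p=1423, q=171
  k=4: a=1, p=1656, q=199
  k=5: a=2, p=4735, q=569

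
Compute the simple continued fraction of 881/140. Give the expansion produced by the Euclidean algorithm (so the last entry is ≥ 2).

881 = 6*140 + 41
140 = 3*41 + 17
41 = 2*17 + 7
17 = 2*7 + 3
7 = 2*3 + 1
3 = 3*1 + 0  (stop)
So 881/140 = [6; 3, 2, 2, 2, 3].

[6; 3, 2, 2, 2, 3]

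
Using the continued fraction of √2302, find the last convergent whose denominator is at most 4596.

√2302 = [47; 1, 46, 1, 94, …] (period length 4).
Convergents:
  p_0/q_0 = 47/1
  p_1/q_1 = 48/1
  p_2/q_2 = 2255/47
  p_3/q_3 = 2303/48
  p_4/q_4 = 218737/4559
  p_5/q_5 = 221040/4607
q_4 = 4559 ≤ 4596 < 4607 = q_5, so the answer is 218737/4559.

218737/4559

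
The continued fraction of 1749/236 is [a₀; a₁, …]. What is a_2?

1749 = 7·236 + 97   →  a_0 = 7
236 = 2·97 + 42   →  a_1 = 2
97 = 2·42 + 13   →  a_2 = 2

2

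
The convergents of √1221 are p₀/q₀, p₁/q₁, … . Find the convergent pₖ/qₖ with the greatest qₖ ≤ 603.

20162/577

√1221 = [34; 1, 16, 2, 16, 1, 68, …] (period length 6).
Convergents:
  p_0/q_0 = 34/1
  p_1/q_1 = 35/1
  p_2/q_2 = 594/17
  p_3/q_3 = 1223/35
  p_4/q_4 = 20162/577
  p_5/q_5 = 21385/612
q_4 = 577 ≤ 603 < 612 = q_5, so the answer is 20162/577.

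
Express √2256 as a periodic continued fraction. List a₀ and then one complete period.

a₀ = ⌊√2256⌋ = 47.

[47; 2, 94]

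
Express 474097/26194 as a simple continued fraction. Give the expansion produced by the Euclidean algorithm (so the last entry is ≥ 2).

474097 = 18·26194 + 2605
26194 = 10·2605 + 144
2605 = 18·144 + 13
144 = 11·13 + 1
13 = 13·1 + 0  (stop)
So 474097/26194 = [18; 10, 18, 11, 13].

[18; 10, 18, 11, 13]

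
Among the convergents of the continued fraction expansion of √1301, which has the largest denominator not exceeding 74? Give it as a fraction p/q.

√1301 = [36; 14, 2, 2, 2, 2, 14, 72, …] (period length 7).
Convergents:
  p_0/q_0 = 36/1
  p_1/q_1 = 505/14
  p_2/q_2 = 1046/29
  p_3/q_3 = 2597/72
  p_4/q_4 = 6240/173
q_3 = 72 ≤ 74 < 173 = q_4, so the answer is 2597/72.

2597/72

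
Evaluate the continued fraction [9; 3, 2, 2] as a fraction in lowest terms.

Fold from the inside: start with 2/1.
  2 + 1/2 = 5/2
  3 + 2/5 = 17/5
  9 + 5/17 = 158/17

158/17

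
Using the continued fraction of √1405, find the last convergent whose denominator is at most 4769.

√1405 = [37; 2, 14, 2, 74, …] (period length 4).
Convergents:
  p_0/q_0 = 37/1
  p_1/q_1 = 75/2
  p_2/q_2 = 1087/29
  p_3/q_3 = 2249/60
  p_4/q_4 = 167513/4469
  p_5/q_5 = 337275/8998
q_4 = 4469 ≤ 4769 < 8998 = q_5, so the answer is 167513/4469.

167513/4469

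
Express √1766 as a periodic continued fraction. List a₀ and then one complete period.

[42; 42, 84]

a₀ = ⌊√1766⌋ = 42.
With m₀=0, d₀=1 and mₖ₊₁ = dₖaₖ − mₖ, dₖ₊₁ = (n − mₖ₊₁²)/dₖ, aₖ₊₁ = ⌊(a₀+mₖ₊₁)/dₖ₊₁⌋:
  k=1: m=42, d=2, a=42
  k=2: m=42, d=1, a=84
d=1 and a=2a₀=84 at k=2, so the next step gives (m, d) = (42, 2) again — its k=1 value — and the period has length 2.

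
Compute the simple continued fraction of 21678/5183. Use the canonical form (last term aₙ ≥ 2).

21678 = 4×5183 + 946
5183 = 5×946 + 453
946 = 2×453 + 40
453 = 11×40 + 13
40 = 3×13 + 1
13 = 13×1 + 0  (stop)
So 21678/5183 = [4; 5, 2, 11, 3, 13].

[4; 5, 2, 11, 3, 13]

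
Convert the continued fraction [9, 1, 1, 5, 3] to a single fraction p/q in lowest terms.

334/35

Fold from the inside: start with 3/1.
  5 + 1/3 = 16/3
  1 + 3/16 = 19/16
  1 + 16/19 = 35/19
  9 + 19/35 = 334/35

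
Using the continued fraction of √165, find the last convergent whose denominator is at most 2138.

26808/2087

√165 = [12; 1, 5, 2, 5, 1, 24, …] (period length 6).
Convergents:
  p_0/q_0 = 12/1
  p_1/q_1 = 13/1
  p_2/q_2 = 77/6
  p_3/q_3 = 167/13
  p_4/q_4 = 912/71
  p_5/q_5 = 1079/84
  p_6/q_6 = 26808/2087
  p_7/q_7 = 27887/2171
q_6 = 2087 ≤ 2138 < 2171 = q_7, so the answer is 26808/2087.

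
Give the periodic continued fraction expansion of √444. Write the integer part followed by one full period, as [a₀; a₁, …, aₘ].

[21; 14, 42]

a₀ = ⌊√444⌋ = 21.
With m₀=0, d₀=1 and mₖ₊₁ = dₖaₖ − mₖ, dₖ₊₁ = (n − mₖ₊₁²)/dₖ, aₖ₊₁ = ⌊(a₀+mₖ₊₁)/dₖ₊₁⌋:
  k=1: m=21, d=3, a=14
  k=2: m=21, d=1, a=42
d=1 and a=2a₀=42 at k=2, so the next step gives (m, d) = (21, 3) again — its k=1 value — and the period has length 2.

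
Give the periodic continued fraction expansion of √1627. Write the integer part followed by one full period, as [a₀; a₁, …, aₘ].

[40; 2, 1, 39, 1, 2, 80]

a₀ = ⌊√1627⌋ = 40.
With m₀=0, d₀=1 and mₖ₊₁ = dₖaₖ − mₖ, dₖ₊₁ = (n − mₖ₊₁²)/dₖ, aₖ₊₁ = ⌊(a₀+mₖ₊₁)/dₖ₊₁⌋:
  k=1: m=40, d=27, a=2
  k=2: m=14, d=53, a=1
  k=3: m=39, d=2, a=39
  k=4: m=39, d=53, a=1
  k=5: m=14, d=27, a=2
  k=6: m=40, d=1, a=80
d=1 and a=2a₀=80 at k=6, so the next step gives (m, d) = (40, 27) again — its k=1 value — and the period has length 6.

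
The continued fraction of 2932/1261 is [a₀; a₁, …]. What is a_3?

2932 = 2·1261 + 410   →  a_0 = 2
1261 = 3·410 + 31   →  a_1 = 3
410 = 13·31 + 7   →  a_2 = 13
31 = 4·7 + 3   →  a_3 = 4

4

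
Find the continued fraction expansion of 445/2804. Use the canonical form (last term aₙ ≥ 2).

[0; 6, 3, 3, 8, 1, 1, 2]

445 = 0·2804 + 445
2804 = 6·445 + 134
445 = 3·134 + 43
134 = 3·43 + 5
43 = 8·5 + 3
5 = 1·3 + 2
3 = 1·2 + 1
2 = 2·1 + 0  (stop)
So 445/2804 = [0; 6, 3, 3, 8, 1, 1, 2].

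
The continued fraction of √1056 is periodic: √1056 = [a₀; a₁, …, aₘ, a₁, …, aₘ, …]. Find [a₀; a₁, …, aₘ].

[32; 2, 64]

a₀ = ⌊√1056⌋ = 32.
With m₀=0, d₀=1 and mₖ₊₁ = dₖaₖ − mₖ, dₖ₊₁ = (n − mₖ₊₁²)/dₖ, aₖ₊₁ = ⌊(a₀+mₖ₊₁)/dₖ₊₁⌋:
  k=1: m=32, d=32, a=2
  k=2: m=32, d=1, a=64
d=1 and a=2a₀=64 at k=2, so the next step gives (m, d) = (32, 32) again — its k=1 value — and the period has length 2.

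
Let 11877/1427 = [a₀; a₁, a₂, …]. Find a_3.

2

11877 = 8·1427 + 461   →  a_0 = 8
1427 = 3·461 + 44   →  a_1 = 3
461 = 10·44 + 21   →  a_2 = 10
44 = 2·21 + 2   →  a_3 = 2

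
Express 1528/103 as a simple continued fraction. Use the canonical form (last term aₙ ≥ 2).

[14; 1, 5, 17]

1528 = 14*103 + 86
103 = 1*86 + 17
86 = 5*17 + 1
17 = 17*1 + 0  (stop)
So 1528/103 = [14; 1, 5, 17].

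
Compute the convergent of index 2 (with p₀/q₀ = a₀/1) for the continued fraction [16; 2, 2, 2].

Using pₖ = aₖpₖ₋₁ + pₖ₋₂, qₖ = aₖqₖ₋₁ + qₖ₋₂ (with p₋₁=1, p₋₂=0, q₋₁=0, q₋₂=1):
  k=0: a=16, p=16, q=1
  k=1: a=2, p=33, q=2
  k=2: a=2, p=82, q=5

82/5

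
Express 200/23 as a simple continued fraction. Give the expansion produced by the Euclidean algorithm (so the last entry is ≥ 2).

[8; 1, 2, 3, 2]

200 = 8·23 + 16
23 = 1·16 + 7
16 = 2·7 + 2
7 = 3·2 + 1
2 = 2·1 + 0  (stop)
So 200/23 = [8; 1, 2, 3, 2].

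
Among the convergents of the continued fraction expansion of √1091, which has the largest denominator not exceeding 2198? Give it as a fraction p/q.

71973/2179

√1091 = [33; 33, 66, …] (period length 2).
Convergents:
  p_0/q_0 = 33/1
  p_1/q_1 = 1090/33
  p_2/q_2 = 71973/2179
  p_3/q_3 = 2376199/71940
q_2 = 2179 ≤ 2198 < 71940 = q_3, so the answer is 71973/2179.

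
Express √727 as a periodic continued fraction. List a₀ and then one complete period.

a₀ = ⌊√727⌋ = 26.
With m₀=0, d₀=1 and mₖ₊₁ = dₖaₖ − mₖ, dₖ₊₁ = (n − mₖ₊₁²)/dₖ, aₖ₊₁ = ⌊(a₀+mₖ₊₁)/dₖ₊₁⌋:
  k=1: m=26, d=51, a=1
  k=2: m=25, d=2, a=25
  k=3: m=25, d=51, a=1
  k=4: m=26, d=1, a=52
d=1 and a=2a₀=52 at k=4, so the next step gives (m, d) = (26, 51) again — its k=1 value — and the period has length 4.

[26; 1, 25, 1, 52]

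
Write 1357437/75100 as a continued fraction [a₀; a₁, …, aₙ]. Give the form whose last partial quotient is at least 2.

1357437 = 18×75100 + 5637
75100 = 13×5637 + 1819
5637 = 3×1819 + 180
1819 = 10×180 + 19
180 = 9×19 + 9
19 = 2×9 + 1
9 = 9×1 + 0  (stop)
So 1357437/75100 = [18; 13, 3, 10, 9, 2, 9].

[18; 13, 3, 10, 9, 2, 9]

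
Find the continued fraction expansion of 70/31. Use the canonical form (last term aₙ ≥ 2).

[2; 3, 1, 7]

70 = 2*31 + 8
31 = 3*8 + 7
8 = 1*7 + 1
7 = 7*1 + 0  (stop)
So 70/31 = [2; 3, 1, 7].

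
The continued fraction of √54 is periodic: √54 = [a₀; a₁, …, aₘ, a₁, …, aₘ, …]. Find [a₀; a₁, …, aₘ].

[7; 2, 1, 6, 1, 2, 14]

a₀ = ⌊√54⌋ = 7.
With m₀=0, d₀=1 and mₖ₊₁ = dₖaₖ − mₖ, dₖ₊₁ = (n − mₖ₊₁²)/dₖ, aₖ₊₁ = ⌊(a₀+mₖ₊₁)/dₖ₊₁⌋:
  k=1: m=7, d=5, a=2
  k=2: m=3, d=9, a=1
  k=3: m=6, d=2, a=6
  k=4: m=6, d=9, a=1
  k=5: m=3, d=5, a=2
  k=6: m=7, d=1, a=14
d=1 and a=2a₀=14 at k=6, so the next step gives (m, d) = (7, 5) again — its k=1 value — and the period has length 6.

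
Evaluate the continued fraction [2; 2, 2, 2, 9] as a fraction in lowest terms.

Using pₖ = aₖpₖ₋₁ + pₖ₋₂ and qₖ = aₖqₖ₋₁ + qₖ₋₂:
  k=0: a=2, p=2, q=1
  k=1: a=2, p=5, q=2
  k=2: a=2, p=12, q=5
  k=3: a=2, p=29, q=12
  k=4: a=9, p=273, q=113

273/113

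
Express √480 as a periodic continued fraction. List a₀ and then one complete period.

[21; 1, 9, 1, 42]

a₀ = ⌊√480⌋ = 21.
With m₀=0, d₀=1 and mₖ₊₁ = dₖaₖ − mₖ, dₖ₊₁ = (n − mₖ₊₁²)/dₖ, aₖ₊₁ = ⌊(a₀+mₖ₊₁)/dₖ₊₁⌋:
  k=1: m=21, d=39, a=1
  k=2: m=18, d=4, a=9
  k=3: m=18, d=39, a=1
  k=4: m=21, d=1, a=42
d=1 and a=2a₀=42 at k=4, so the next step gives (m, d) = (21, 39) again — its k=1 value — and the period has length 4.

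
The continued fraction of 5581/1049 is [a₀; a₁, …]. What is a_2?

8

5581 = 5·1049 + 336   →  a_0 = 5
1049 = 3·336 + 41   →  a_1 = 3
336 = 8·41 + 8   →  a_2 = 8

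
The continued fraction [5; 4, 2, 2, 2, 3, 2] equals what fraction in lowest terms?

Using pₖ = aₖpₖ₋₁ + pₖ₋₂ and qₖ = aₖqₖ₋₁ + qₖ₋₂:
  k=0: a=5, p=5, q=1
  k=1: a=4, p=21, q=4
  k=2: a=2, p=47, q=9
  k=3: a=2, p=115, q=22
  k=4: a=2, p=277, q=53
  k=5: a=3, p=946, q=181
  k=6: a=2, p=2169, q=415

2169/415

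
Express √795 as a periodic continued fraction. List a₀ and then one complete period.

a₀ = ⌊√795⌋ = 28.
With m₀=0, d₀=1 and mₖ₊₁ = dₖaₖ − mₖ, dₖ₊₁ = (n − mₖ₊₁²)/dₖ, aₖ₊₁ = ⌊(a₀+mₖ₊₁)/dₖ₊₁⌋:
  k=1: m=28, d=11, a=5
  k=2: m=27, d=6, a=9
  k=3: m=27, d=11, a=5
  k=4: m=28, d=1, a=56
d=1 and a=2a₀=56 at k=4, so the next step gives (m, d) = (28, 11) again — its k=1 value — and the period has length 4.

[28; 5, 9, 5, 56]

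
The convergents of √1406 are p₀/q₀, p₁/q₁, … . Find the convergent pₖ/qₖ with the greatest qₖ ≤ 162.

√1406 = [37; 2, 74, …] (period length 2).
Convergents:
  p_0/q_0 = 37/1
  p_1/q_1 = 75/2
  p_2/q_2 = 5587/149
  p_3/q_3 = 11249/300
q_2 = 149 ≤ 162 < 300 = q_3, so the answer is 5587/149.

5587/149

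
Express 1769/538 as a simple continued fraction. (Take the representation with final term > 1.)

1769 = 3·538 + 155
538 = 3·155 + 73
155 = 2·73 + 9
73 = 8·9 + 1
9 = 9·1 + 0  (stop)
So 1769/538 = [3; 3, 2, 8, 9].

[3; 3, 2, 8, 9]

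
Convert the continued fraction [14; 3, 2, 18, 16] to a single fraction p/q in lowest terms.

Using pₖ = aₖpₖ₋₁ + pₖ₋₂ and qₖ = aₖqₖ₋₁ + qₖ₋₂:
  k=0: a=14, p=14, q=1
  k=1: a=3, p=43, q=3
  k=2: a=2, p=100, q=7
  k=3: a=18, p=1843, q=129
  k=4: a=16, p=29588, q=2071

29588/2071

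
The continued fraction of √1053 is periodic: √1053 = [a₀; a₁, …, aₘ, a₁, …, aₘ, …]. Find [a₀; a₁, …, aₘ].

a₀ = ⌊√1053⌋ = 32.
With m₀=0, d₀=1 and mₖ₊₁ = dₖaₖ − mₖ, dₖ₊₁ = (n − mₖ₊₁²)/dₖ, aₖ₊₁ = ⌊(a₀+mₖ₊₁)/dₖ₊₁⌋:
  k=1: m=32, d=29, a=2
  k=2: m=26, d=13, a=4
  k=3: m=26, d=29, a=2
  k=4: m=32, d=1, a=64
d=1 and a=2a₀=64 at k=4, so the next step gives (m, d) = (32, 29) again — its k=1 value — and the period has length 4.

[32; 2, 4, 2, 64]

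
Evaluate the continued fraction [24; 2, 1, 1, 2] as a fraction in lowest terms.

317/13

Fold from the inside: start with 2/1.
  1 + 1/2 = 3/2
  1 + 2/3 = 5/3
  2 + 3/5 = 13/5
  24 + 5/13 = 317/13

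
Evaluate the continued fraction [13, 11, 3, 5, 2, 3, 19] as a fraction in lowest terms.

Fold from the inside: start with 19/1.
  3 + 1/19 = 58/19
  2 + 19/58 = 135/58
  5 + 58/135 = 733/135
  3 + 135/733 = 2334/733
  11 + 733/2334 = 26407/2334
  13 + 2334/26407 = 345625/26407

345625/26407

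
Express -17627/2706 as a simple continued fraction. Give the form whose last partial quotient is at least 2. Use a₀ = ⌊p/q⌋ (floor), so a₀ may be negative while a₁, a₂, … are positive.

-17627 = -7·2706 + 1315
2706 = 2·1315 + 76
1315 = 17·76 + 23
76 = 3·23 + 7
23 = 3·7 + 2
7 = 3·2 + 1
2 = 2·1 + 0  (stop)
So -17627/2706 = [-7; 2, 17, 3, 3, 3, 2].

[-7; 2, 17, 3, 3, 3, 2]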